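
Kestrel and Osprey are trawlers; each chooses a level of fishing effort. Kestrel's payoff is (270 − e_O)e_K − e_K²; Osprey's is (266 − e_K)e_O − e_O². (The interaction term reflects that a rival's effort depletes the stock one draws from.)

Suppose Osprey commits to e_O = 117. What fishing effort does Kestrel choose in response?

Expanding Kestrel's payoff: 270e_K − e_Oe_K − e_K².
∂π/∂e_K = 270 − e_O − 2e_K = 0, so e_K = 135 − 0.5e_O.
At e_O = 117: e_K = 135 − 0.5·117 = 76.5.

76.5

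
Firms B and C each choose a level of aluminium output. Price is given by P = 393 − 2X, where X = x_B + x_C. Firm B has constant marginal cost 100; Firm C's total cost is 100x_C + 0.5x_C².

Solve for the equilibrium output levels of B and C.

54.9375, 36.625

Firm B's profit: π = x_B(393 − 2(x_B + x_C)) − 100x_B.
∂π/∂x_B = 293 − 4x_B − 2x_C = 0, so x_B = 73.25 − 0.5x_C.
For C: ∂π/∂x_C = 293 − 5x_C − 2x_B = 0 ⇒ x_C = 58.6 − 0.4x_B.
Solving the two reaction functions simultaneously: (1 − (−0.5)(−0.4))x_B = 73.25 − 0.5·58.6, so 0.8x_B = 43.95 and x_B = 54.9375.
Then x_C = 58.6 − 0.4·54.9375 = 36.625.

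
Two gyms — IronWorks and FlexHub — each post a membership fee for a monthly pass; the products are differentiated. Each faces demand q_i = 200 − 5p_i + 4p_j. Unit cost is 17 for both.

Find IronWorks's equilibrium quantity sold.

152.5

IronWorks's profit: π = (p_{IronWorks} − 17)(200 − 5p_{IronWorks} + 4p_{FlexHub}).
∂π/∂p_{IronWorks} = 285 − 10p_{IronWorks} + 4p_{FlexHub} = 0 ⇒ p_{IronWorks} = 28.5 + 0.4p_{FlexHub}.
By symmetry p_{FlexHub} = p_{IronWorks}; substituting into the reaction function, 0.6p_{IronWorks} = 28.5 and p_{IronWorks} = 47.5.
q_{IronWorks} = 200 − 5·47.5 + 4·47.5 = 152.5.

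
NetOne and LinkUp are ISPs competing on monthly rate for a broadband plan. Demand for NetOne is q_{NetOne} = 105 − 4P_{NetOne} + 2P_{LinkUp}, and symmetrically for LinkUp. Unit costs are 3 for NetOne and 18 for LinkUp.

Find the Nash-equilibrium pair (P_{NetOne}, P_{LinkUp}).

NetOne's profit: π = (P_{NetOne} − 3)(105 − 4P_{NetOne} + 2P_{LinkUp}).
∂π/∂P_{NetOne} = 117 − 8P_{NetOne} + 2P_{LinkUp} = 0 ⇒ P_{NetOne} = 14.625 + 0.25P_{LinkUp}.
Similarly P_{LinkUp} = 22.125 + 0.25P_{NetOne}.
Plugging P_{LinkUp} into NetOne's best response: P_{NetOne} = 14.625 + 0.25(22.125 + 0.25P_{NetOne}) ⇒ 0.9375P_{NetOne} = 645/32, so P_{NetOne} = 21.5.
Then P_{LinkUp} = 22.125 + 0.25·21.5 = 27.5.

21.5, 27.5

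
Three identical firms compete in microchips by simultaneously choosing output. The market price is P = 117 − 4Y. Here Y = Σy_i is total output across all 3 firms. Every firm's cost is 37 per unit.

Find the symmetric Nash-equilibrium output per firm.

5

A representative firm's profit is π_i = y_i(117 − 4Y) − 37y_i, with Y = y_i + Σ_{j≠i} y_j.
First-order condition: 80 − 8y_i − 4Σ_{j≠i} y_j = 0.
Imposing symmetry (y_j = y for all j) turns Σ_{j≠i} y_j into 2y, so 80 = 16y and y = 5.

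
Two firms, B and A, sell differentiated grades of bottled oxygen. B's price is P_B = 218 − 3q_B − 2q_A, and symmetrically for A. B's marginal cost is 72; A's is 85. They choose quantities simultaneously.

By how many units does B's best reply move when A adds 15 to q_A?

-5

Firm B's profit: π = q_B(218 − 3q_B − 2q_A) − 72q_B.
∂π/∂q_B = 146 − 6q_B − 2q_A = 0 ⇒ q_B = 73/3 − (1/3)q_A.
The reaction-function slope is −1/3, so a 15-unit rise in q_A moves q_B by −1/3 × 15 = −5. B's best response falls — the actions are strategic substitutes.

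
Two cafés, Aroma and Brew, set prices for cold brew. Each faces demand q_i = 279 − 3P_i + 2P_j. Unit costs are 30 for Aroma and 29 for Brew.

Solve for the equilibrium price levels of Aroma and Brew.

Aroma's profit: π = (P_{Aroma} − 30)(279 − 3P_{Aroma} + 2P_{Brew}).
∂π/∂P_{Aroma} = 369 − 6P_{Aroma} + 2P_{Brew} = 0 ⇒ P_{Aroma} = 61.5 + (1/3)P_{Brew}.
Similarly P_{Brew} = 61 + (1/3)P_{Aroma}.
Plugging P_{Brew} into Aroma's best response: P_{Aroma} = 61.5 + (1/3)(61 + (1/3)P_{Aroma}) ⇒ (8/9)P_{Aroma} = 491/6, so P_{Aroma} = 92.0625.
Then P_{Brew} = 61 + (1/3)·92.0625 = 91.6875.

92.0625, 91.6875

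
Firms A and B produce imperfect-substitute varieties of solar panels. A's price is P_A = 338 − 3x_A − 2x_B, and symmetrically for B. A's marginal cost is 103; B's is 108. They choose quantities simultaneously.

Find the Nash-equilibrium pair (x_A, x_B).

29.6875, 28.4375

Firm A's profit: π = x_A(338 − 3x_A − 2x_B) − 103x_A.
∂π/∂x_A = 235 − 6x_A − 2x_B = 0 ⇒ x_A = 235/6 − (1/3)x_B.
Similarly x_B = 115/3 − (1/3)x_A.
Solving the two reaction functions simultaneously: (1 − (−1/3)(−1/3))x_A = 235/6 − (1/3)·(115/3), so (8/9)x_A = 475/18 and x_A = 29.6875.
Then x_B = 115/3 − (1/3)·29.6875 = 28.4375.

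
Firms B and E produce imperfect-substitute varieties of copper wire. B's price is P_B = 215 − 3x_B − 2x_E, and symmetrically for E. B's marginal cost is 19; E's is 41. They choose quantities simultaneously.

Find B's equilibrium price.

Firm B's profit: π = x_B(215 − 3x_B − 2x_E) − 19x_B.
∂π/∂x_B = 196 − 6x_B − 2x_E = 0 ⇒ x_B = 98/3 − (1/3)x_E.
Similarly x_E = 29 − (1/3)x_B.
Substituting the second reaction function into the first: x_B = 98/3 − (1/3)(29 − (1/3)x_B), which gives (8/9)x_B = 23 ⇒ x_B = 25.875.
Then x_E = 29 − (1/3)·25.875 = 20.375.
P_B = 215 − 3·25.875 − 2·20.375 = 96.625.

96.625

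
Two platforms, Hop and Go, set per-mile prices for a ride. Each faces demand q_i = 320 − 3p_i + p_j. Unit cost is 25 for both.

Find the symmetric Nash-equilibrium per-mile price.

79

Hop's profit: π = (p_{Hop} − 25)(320 − 3p_{Hop} + p_{Go}).
∂π/∂p_{Hop} = 395 − 6p_{Hop} + p_{Go} = 0 ⇒ p_{Hop} = 395/6 + (1/6)p_{Go}.
Setting p_{Hop} = p_{Go} in the reaction function: p_{Hop} = 395/6 + (1/6)p_{Hop}, so p_{Hop} = (395/6) / (5/6) = 79.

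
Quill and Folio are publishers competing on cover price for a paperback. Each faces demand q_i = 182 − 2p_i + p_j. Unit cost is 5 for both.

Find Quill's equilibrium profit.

Quill's profit: π = (p_{Quill} − 5)(182 − 2p_{Quill} + p_{Folio}).
∂π/∂p_{Quill} = 192 − 4p_{Quill} + p_{Folio} = 0 ⇒ p_{Quill} = 48 + 0.25p_{Folio}.
Setting p_{Quill} = p_{Folio} in the reaction function: p_{Quill} = 48 + 0.25p_{Quill}, so p_{Quill} = 48 / 0.75 = 64.
q_{Quill} = 182 − 2·64 + 64 = 118.
Profit = (64 − 5)·118 = 6962.

6962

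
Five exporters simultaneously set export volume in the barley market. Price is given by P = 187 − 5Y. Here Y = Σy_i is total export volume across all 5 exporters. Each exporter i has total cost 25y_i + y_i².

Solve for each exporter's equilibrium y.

A representative exporter's profit is π_i = y_i(187 − 5Y) − 25y_i − y_i², with Y = y_i + Σ_{j≠i} y_j.
First-order condition: 162 − 12y_i − 5Σ_{j≠i} y_j = 0.
In a symmetric equilibrium every exporter chooses the same y, so Σ_{j≠i} y_j = 4y. The condition becomes 162 − 32y = 0, giving y = 162/32 = 5.0625.

5.0625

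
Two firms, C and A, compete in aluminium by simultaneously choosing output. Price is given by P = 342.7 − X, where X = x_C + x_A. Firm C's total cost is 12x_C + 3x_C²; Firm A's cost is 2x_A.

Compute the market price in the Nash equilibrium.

161.66

Firm C's profit: π = x_C(342.7 − (x_C + x_A)) − 12x_C − 3x_C².
∂π/∂x_C = 330.7 − 8x_C − x_A = 0, so x_C = 41.3375 − 0.125x_A.
For A: ∂π/∂x_A = 340.7 − 2x_A − x_C = 0 ⇒ x_A = 170.35 − 0.5x_C.
Solving the two reaction functions simultaneously: (1 − (−0.125)(−0.5))x_C = 41.3375 − 0.125·170.35, so 0.9375x_C = 3207/160 and x_C = 21.38.
Then x_A = 170.35 − 0.5·21.38 = 159.66.
Equilibrium price: P = 342.7 − 181.04 = 161.66.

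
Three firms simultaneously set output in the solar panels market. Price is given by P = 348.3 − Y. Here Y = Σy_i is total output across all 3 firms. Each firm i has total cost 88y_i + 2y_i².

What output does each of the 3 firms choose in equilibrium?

32.5375

A representative firm's profit is π_i = y_i(348.3 − Y) − 88y_i − 2y_i², with Y = y_i + Σ_{j≠i} y_j.
First-order condition: 260.3 − 6y_i − Σ_{j≠i} y_j = 0.
With identical firms, set every y_j = y: then 260.3 − 6y − 2y = 0, i.e. y = 260.3/8 = 32.5375.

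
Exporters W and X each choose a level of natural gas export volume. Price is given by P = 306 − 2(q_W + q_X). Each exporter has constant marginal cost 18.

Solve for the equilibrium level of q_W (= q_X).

48

Exporter W's profit: π = q_W(306 − 2(q_W + q_X)) − 18q_W.
∂π/∂q_W = 288 − 4q_W − 2q_X = 0, so q_W = 72 − 0.5q_X.
The game is symmetric, so in equilibrium q_X = q_W: the reaction function gives 1.5q_W = 72, hence q_W = 48.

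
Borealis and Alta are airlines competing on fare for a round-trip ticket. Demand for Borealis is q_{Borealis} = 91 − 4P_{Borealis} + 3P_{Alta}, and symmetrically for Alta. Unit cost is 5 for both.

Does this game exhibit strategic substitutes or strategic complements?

Borealis's profit: π = (P_{Borealis} − 5)(91 − 4P_{Borealis} + 3P_{Alta}).
∂π/∂P_{Borealis} = 111 − 8P_{Borealis} + 3P_{Alta} = 0 ⇒ P_{Borealis} = 13.875 + 0.375P_{Alta}.
The best-response slope dP_{Borealis}/dP_{Alta} = 0.375 > 0: the reaction function is upward-sloping, so the choices are strategic complements.

strategic complements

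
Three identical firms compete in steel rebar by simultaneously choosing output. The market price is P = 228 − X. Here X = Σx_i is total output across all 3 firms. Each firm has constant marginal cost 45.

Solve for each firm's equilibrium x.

A representative firm's profit is π_i = x_i(228 − X) − 45x_i, with X = x_i + Σ_{j≠i} x_j.
First-order condition: 183 − 2x_i − Σ_{j≠i} x_j = 0.
Imposing symmetry (x_j = x for all j) turns Σ_{j≠i} x_j into 2x, so 183 = 4x and x = 45.75.

45.75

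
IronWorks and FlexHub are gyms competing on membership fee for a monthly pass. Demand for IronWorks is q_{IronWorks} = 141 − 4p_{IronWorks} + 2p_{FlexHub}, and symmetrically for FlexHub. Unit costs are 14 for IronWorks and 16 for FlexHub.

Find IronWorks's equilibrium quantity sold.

76.4

IronWorks's profit: π = (p_{IronWorks} − 14)(141 − 4p_{IronWorks} + 2p_{FlexHub}).
∂π/∂p_{IronWorks} = 197 − 8p_{IronWorks} + 2p_{FlexHub} = 0 ⇒ p_{IronWorks} = 24.625 + 0.25p_{FlexHub}.
Similarly p_{FlexHub} = 25.625 + 0.25p_{IronWorks}.
Solving the two reaction functions simultaneously: (1 − (0.25)(0.25))p_{IronWorks} = 24.625 + 0.25·25.625, so 0.9375p_{IronWorks} = 993/32 and p_{IronWorks} = 33.1.
Then p_{FlexHub} = 25.625 + 0.25·33.1 = 33.9.
q_{IronWorks} = 141 − 4·33.1 + 2·33.9 = 76.4.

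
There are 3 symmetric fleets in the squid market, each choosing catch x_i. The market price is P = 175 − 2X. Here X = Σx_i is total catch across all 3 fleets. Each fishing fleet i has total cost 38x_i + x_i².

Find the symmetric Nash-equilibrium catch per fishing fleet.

13.7

A representative fishing fleet's profit is π_i = x_i(175 − 2X) − 38x_i − x_i², with X = x_i + Σ_{j≠i} x_j.
First-order condition: 137 − 6x_i − 2Σ_{j≠i} x_j = 0.
In a symmetric equilibrium every fishing fleet chooses the same x, so Σ_{j≠i} x_j = 2x. The condition becomes 137 − 10x = 0, giving x = 137/10 = 13.7.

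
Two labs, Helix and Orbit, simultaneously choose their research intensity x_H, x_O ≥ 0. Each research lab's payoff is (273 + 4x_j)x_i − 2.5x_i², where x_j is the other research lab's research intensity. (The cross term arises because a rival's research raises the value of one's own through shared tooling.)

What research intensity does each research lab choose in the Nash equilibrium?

Helix's payoff is (273 + 4x_O)x_H − 2.5x_H².
∂π/∂x_H = 273 + 4x_O − 5x_H = 0, so x_H = 54.6 + 0.8x_O.
Setting x_H = x_O in the reaction function: x_H = 54.6 + 0.8x_H, so x_H = 54.6 / 0.2 = 273.

273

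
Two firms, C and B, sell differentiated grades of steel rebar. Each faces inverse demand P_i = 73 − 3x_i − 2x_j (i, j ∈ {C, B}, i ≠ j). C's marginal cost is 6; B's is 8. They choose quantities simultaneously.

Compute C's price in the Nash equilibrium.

31.5

Firm C's profit: π = x_C(73 − 3x_C − 2x_B) − 6x_C.
∂π/∂x_C = 67 − 6x_C − 2x_B = 0 ⇒ x_C = 67/6 − (1/3)x_B.
Similarly x_B = 65/6 − (1/3)x_C.
Solving the two reaction functions simultaneously: (1 − (−1/3)(−1/3))x_C = 67/6 − (1/3)·(65/6), so (8/9)x_C = 68/9 and x_C = 8.5.
Then x_B = 65/6 − (1/3)·8.5 = 8.
P_C = 73 − 3·8.5 − 2·8 = 31.5.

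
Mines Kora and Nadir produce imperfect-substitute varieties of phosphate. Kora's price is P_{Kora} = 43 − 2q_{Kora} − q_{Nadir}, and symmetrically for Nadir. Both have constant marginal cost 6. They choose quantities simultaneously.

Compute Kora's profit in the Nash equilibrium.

Mine Kora's profit: π = q_{Kora}(43 − 2q_{Kora} − q_{Nadir}) − 6q_{Kora}.
∂π/∂q_{Kora} = 37 − 4q_{Kora} − q_{Nadir} = 0 ⇒ q_{Kora} = 9.25 − 0.25q_{Nadir}.
The game is symmetric, so in equilibrium q_{Nadir} = q_{Kora}: the reaction function gives 1.25q_{Kora} = 9.25, hence q_{Kora} = 7.4.
P_{Kora} = 43 − 2·7.4 − 7.4 = 20.8.
Profit = (20.8 − 6)·7.4 = 109.52.

109.52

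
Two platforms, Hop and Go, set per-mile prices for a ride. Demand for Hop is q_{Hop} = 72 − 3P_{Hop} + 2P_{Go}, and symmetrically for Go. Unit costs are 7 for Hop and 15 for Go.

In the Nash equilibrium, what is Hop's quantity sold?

Hop's profit: π = (P_{Hop} − 7)(72 − 3P_{Hop} + 2P_{Go}).
∂π/∂P_{Hop} = 93 − 6P_{Hop} + 2P_{Go} = 0 ⇒ P_{Hop} = 15.5 + (1/3)P_{Go}.
Similarly P_{Go} = 19.5 + (1/3)P_{Hop}.
Substituting the second reaction function into the first: P_{Hop} = 15.5 + (1/3)(19.5 + (1/3)P_{Hop}), which gives (8/9)P_{Hop} = 22 ⇒ P_{Hop} = 24.75.
Then P_{Go} = 19.5 + (1/3)·24.75 = 27.75.
q_{Hop} = 72 − 3·24.75 + 2·27.75 = 53.25.

53.25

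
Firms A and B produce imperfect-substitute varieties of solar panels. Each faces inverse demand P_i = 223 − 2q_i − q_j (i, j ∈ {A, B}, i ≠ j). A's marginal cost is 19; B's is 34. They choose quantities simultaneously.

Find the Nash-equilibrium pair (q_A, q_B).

41.8, 36.8

Firm A's profit: π = q_A(223 − 2q_A − q_B) − 19q_A.
∂π/∂q_A = 204 − 4q_A − q_B = 0 ⇒ q_A = 51 − 0.25q_B.
Similarly q_B = 47.25 − 0.25q_A.
Substituting the second reaction function into the first: q_A = 51 − 0.25(47.25 − 0.25q_A), which gives 0.9375q_A = 39.1875 ⇒ q_A = 41.8.
Then q_B = 47.25 − 0.25·41.8 = 36.8.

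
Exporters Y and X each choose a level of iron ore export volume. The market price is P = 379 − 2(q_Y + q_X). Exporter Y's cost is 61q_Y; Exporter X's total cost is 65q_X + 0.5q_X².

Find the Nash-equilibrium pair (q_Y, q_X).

60.125, 38.75

Exporter Y's profit: π = q_Y(379 − 2(q_Y + q_X)) − 61q_Y.
∂π/∂q_Y = 318 − 4q_Y − 2q_X = 0, so q_Y = 79.5 − 0.5q_X.
For X: ∂π/∂q_X = 314 − 5q_X − 2q_Y = 0 ⇒ q_X = 62.8 − 0.4q_Y.
Solving the two reaction functions simultaneously: (1 − (−0.5)(−0.4))q_Y = 79.5 − 0.5·62.8, so 0.8q_Y = 48.1 and q_Y = 60.125.
Then q_X = 62.8 − 0.4·60.125 = 38.75.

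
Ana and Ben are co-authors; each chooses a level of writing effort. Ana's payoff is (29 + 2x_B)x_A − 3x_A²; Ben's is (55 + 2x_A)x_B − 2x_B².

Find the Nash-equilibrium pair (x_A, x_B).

11.3, 19.4

Expanding Ana's payoff: 29x_A + 2x_Bx_A − 3x_A².
∂π/∂x_A = 29 + 2x_B − 6x_A = 0, so x_A = 29/6 + (1/3)x_B.
Likewise for Ben: x_B = 13.75 + 0.5x_A.
Solving the two reaction functions simultaneously: (1 − (1/3)(0.5))x_A = 29/6 + (1/3)·13.75, so (5/6)x_A = 113/12 and x_A = 11.3.
Then x_B = 13.75 + 0.5·11.3 = 19.4.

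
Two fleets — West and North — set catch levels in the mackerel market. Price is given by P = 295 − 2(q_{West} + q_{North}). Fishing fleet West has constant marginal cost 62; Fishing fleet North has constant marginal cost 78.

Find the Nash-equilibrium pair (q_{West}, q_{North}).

41.5, 33.5

Fishing fleet West's profit: π = q_{West}(295 − 2(q_{West} + q_{North})) − 62q_{West}.
∂π/∂q_{West} = 233 − 4q_{West} − 2q_{North} = 0, so q_{West} = 58.25 − 0.5q_{North}.
By the same steps for North: q_{North} = 54.25 − 0.5q_{West}.
Solving the two reaction functions simultaneously: (1 − (−0.5)(−0.5))q_{West} = 58.25 − 0.5·54.25, so 0.75q_{West} = 31.125 and q_{West} = 41.5.
Then q_{North} = 54.25 − 0.5·41.5 = 33.5.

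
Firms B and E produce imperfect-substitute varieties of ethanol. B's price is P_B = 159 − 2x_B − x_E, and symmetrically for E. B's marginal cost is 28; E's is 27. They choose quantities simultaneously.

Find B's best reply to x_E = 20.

Firm B's profit: π = x_B(159 − 2x_B − x_E) − 28x_B.
∂π/∂x_B = 131 − 4x_B − x_E = 0 ⇒ x_B = 32.75 − 0.25x_E.
At x_E = 20: x_B = 32.75 − 0.25·20 = 27.75.

27.75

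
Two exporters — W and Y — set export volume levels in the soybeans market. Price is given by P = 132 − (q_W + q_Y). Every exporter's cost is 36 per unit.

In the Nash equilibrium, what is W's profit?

Exporter W's profit: π = q_W(132 − (q_W + q_Y)) − 36q_W.
∂π/∂q_W = 96 − 2q_W − q_Y = 0, so q_W = 48 − 0.5q_Y.
Setting q_W = q_Y in the reaction function: q_W = 48 − 0.5q_W, so q_W = 48 / 1.5 = 32.
Price P = 132 − 64 = 68.
W's profit: (68 − 36)·32 = 1024.

1024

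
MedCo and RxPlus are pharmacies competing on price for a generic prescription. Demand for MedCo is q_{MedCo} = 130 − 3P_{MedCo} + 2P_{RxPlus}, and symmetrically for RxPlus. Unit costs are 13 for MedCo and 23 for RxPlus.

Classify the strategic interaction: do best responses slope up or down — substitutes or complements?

MedCo's profit: π = (P_{MedCo} − 13)(130 − 3P_{MedCo} + 2P_{RxPlus}).
∂π/∂P_{MedCo} = 169 − 6P_{MedCo} + 2P_{RxPlus} = 0 ⇒ P_{MedCo} = 169/6 + (1/3)P_{RxPlus}.
The best-response slope dP_{MedCo}/dP_{RxPlus} = 1/3 > 0: the reaction function is upward-sloping, so the choices are strategic complements.

strategic complements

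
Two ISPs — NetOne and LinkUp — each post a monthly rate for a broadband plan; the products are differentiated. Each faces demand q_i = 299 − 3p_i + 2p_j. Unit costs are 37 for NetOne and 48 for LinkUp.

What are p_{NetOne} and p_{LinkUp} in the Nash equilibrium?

104.5625, 108.6875

NetOne's profit: π = (p_{NetOne} − 37)(299 − 3p_{NetOne} + 2p_{LinkUp}).
∂π/∂p_{NetOne} = 410 − 6p_{NetOne} + 2p_{LinkUp} = 0 ⇒ p_{NetOne} = 205/3 + (1/3)p_{LinkUp}.
Similarly p_{LinkUp} = 443/6 + (1/3)p_{NetOne}.
Solving the two reaction functions simultaneously: (1 − (1/3)(1/3))p_{NetOne} = 205/3 + (1/3)·(443/6), so (8/9)p_{NetOne} = 1673/18 and p_{NetOne} = 104.5625.
Then p_{LinkUp} = 443/6 + (1/3)·104.5625 = 108.6875.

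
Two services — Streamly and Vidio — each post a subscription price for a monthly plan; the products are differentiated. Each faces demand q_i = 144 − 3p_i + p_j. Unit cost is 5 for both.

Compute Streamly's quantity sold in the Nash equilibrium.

80.4

Streamly's profit: π = (p_{Streamly} − 5)(144 − 3p_{Streamly} + p_{Vidio}).
∂π/∂p_{Streamly} = 159 − 6p_{Streamly} + p_{Vidio} = 0 ⇒ p_{Streamly} = 26.5 + (1/6)p_{Vidio}.
By symmetry p_{Vidio} = p_{Streamly}; substituting into the reaction function, (5/6)p_{Streamly} = 26.5 and p_{Streamly} = 31.8.
q_{Streamly} = 144 − 3·31.8 + 31.8 = 80.4.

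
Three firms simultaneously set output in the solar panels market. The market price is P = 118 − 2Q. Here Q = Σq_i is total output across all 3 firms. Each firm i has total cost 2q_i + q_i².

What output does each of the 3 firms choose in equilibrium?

11.6

A representative firm's profit is π_i = q_i(118 − 2Q) − 2q_i − q_i², with Q = q_i + Σ_{j≠i} q_j.
First-order condition: 116 − 6q_i − 2Σ_{j≠i} q_j = 0.
Imposing symmetry (q_j = q for all j) turns Σ_{j≠i} q_j into 2q, so 116 = 10q and q = 11.6.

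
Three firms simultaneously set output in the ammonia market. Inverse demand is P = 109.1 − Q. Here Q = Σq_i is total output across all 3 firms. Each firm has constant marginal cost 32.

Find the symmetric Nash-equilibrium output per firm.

A representative firm's profit is π_i = q_i(109.1 − Q) − 32q_i, with Q = q_i + Σ_{j≠i} q_j.
First-order condition: 77.1 − 2q_i − Σ_{j≠i} q_j = 0.
In a symmetric equilibrium every firm chooses the same q, so Σ_{j≠i} q_j = 2q. The condition becomes 77.1 − 4q = 0, giving q = 77.1/4 = 19.275.

19.275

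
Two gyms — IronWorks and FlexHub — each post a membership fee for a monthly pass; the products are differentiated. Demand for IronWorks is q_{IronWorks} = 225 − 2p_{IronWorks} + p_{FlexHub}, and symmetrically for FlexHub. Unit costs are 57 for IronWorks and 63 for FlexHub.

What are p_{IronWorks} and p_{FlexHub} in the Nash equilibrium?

113.8, 116.2

IronWorks's profit: π = (p_{IronWorks} − 57)(225 − 2p_{IronWorks} + p_{FlexHub}).
∂π/∂p_{IronWorks} = 339 − 4p_{IronWorks} + p_{FlexHub} = 0 ⇒ p_{IronWorks} = 84.75 + 0.25p_{FlexHub}.
Similarly p_{FlexHub} = 87.75 + 0.25p_{IronWorks}.
Solving the two reaction functions simultaneously: (1 − (0.25)(0.25))p_{IronWorks} = 84.75 + 0.25·87.75, so 0.9375p_{IronWorks} = 106.6875 and p_{IronWorks} = 113.8.
Then p_{FlexHub} = 87.75 + 0.25·113.8 = 116.2.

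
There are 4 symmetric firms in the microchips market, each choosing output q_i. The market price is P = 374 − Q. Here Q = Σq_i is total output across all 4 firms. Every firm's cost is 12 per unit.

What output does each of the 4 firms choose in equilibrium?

A representative firm's profit is π_i = q_i(374 − Q) − 12q_i, with Q = q_i + Σ_{j≠i} q_j.
First-order condition: 362 − 2q_i − Σ_{j≠i} q_j = 0.
In a symmetric equilibrium every firm chooses the same q, so Σ_{j≠i} q_j = 3q. The condition becomes 362 − 5q = 0, giving q = 362/5 = 72.4.

72.4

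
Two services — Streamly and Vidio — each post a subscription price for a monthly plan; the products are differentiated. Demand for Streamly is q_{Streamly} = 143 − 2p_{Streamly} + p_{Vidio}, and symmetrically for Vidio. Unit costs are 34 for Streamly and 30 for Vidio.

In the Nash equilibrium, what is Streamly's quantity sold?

71.6

Streamly's profit: π = (p_{Streamly} − 34)(143 − 2p_{Streamly} + p_{Vidio}).
∂π/∂p_{Streamly} = 211 − 4p_{Streamly} + p_{Vidio} = 0 ⇒ p_{Streamly} = 52.75 + 0.25p_{Vidio}.
Similarly p_{Vidio} = 50.75 + 0.25p_{Streamly}.
Solving the two reaction functions simultaneously: (1 − (0.25)(0.25))p_{Streamly} = 52.75 + 0.25·50.75, so 0.9375p_{Streamly} = 65.4375 and p_{Streamly} = 69.8.
Then p_{Vidio} = 50.75 + 0.25·69.8 = 68.2.
q_{Streamly} = 143 − 2·69.8 + 68.2 = 71.6.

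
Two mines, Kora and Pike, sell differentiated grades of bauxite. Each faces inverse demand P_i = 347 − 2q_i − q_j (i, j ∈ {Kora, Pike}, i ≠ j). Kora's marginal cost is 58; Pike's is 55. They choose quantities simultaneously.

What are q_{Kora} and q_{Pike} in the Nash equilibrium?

57.6, 58.6

Mine Kora's profit: π = q_{Kora}(347 − 2q_{Kora} − q_{Pike}) − 58q_{Kora}.
∂π/∂q_{Kora} = 289 − 4q_{Kora} − q_{Pike} = 0 ⇒ q_{Kora} = 72.25 − 0.25q_{Pike}.
Similarly q_{Pike} = 73 − 0.25q_{Kora}.
Plugging q_{Pike} into Kora's best response: q_{Kora} = 72.25 − 0.25(73 − 0.25q_{Kora}) ⇒ 0.9375q_{Kora} = 54, so q_{Kora} = 57.6.
Then q_{Pike} = 73 − 0.25·57.6 = 58.6.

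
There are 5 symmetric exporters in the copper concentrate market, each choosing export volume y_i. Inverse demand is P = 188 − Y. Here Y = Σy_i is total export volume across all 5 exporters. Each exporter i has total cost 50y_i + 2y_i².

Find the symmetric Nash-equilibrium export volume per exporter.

13.8

A representative exporter's profit is π_i = y_i(188 − Y) − 50y_i − 2y_i², with Y = y_i + Σ_{j≠i} y_j.
First-order condition: 138 − 6y_i − Σ_{j≠i} y_j = 0.
With identical exporters, set every y_j = y: then 138 − 6y − 4y = 0, i.e. y = 138/10 = 13.8.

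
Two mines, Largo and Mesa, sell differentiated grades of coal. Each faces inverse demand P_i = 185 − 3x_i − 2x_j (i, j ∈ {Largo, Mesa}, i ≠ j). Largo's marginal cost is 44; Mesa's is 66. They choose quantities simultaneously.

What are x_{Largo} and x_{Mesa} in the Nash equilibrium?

Mine Largo's profit: π = x_{Largo}(185 − 3x_{Largo} − 2x_{Mesa}) − 44x_{Largo}.
∂π/∂x_{Largo} = 141 − 6x_{Largo} − 2x_{Mesa} = 0 ⇒ x_{Largo} = 23.5 − (1/3)x_{Mesa}.
Similarly x_{Mesa} = 119/6 − (1/3)x_{Largo}.
Solving the two reaction functions simultaneously: (1 − (−1/3)(−1/3))x_{Largo} = 23.5 − (1/3)·(119/6), so (8/9)x_{Largo} = 152/9 and x_{Largo} = 19.
Then x_{Mesa} = 119/6 − (1/3)·19 = 13.5.

19, 13.5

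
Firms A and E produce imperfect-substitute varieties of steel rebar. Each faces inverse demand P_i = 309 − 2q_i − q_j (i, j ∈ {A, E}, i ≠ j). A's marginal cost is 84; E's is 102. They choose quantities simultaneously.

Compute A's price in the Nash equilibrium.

176.4

Firm A's profit: π = q_A(309 − 2q_A − q_E) − 84q_A.
∂π/∂q_A = 225 − 4q_A − q_E = 0 ⇒ q_A = 56.25 − 0.25q_E.
Similarly q_E = 51.75 − 0.25q_A.
Substituting the second reaction function into the first: q_A = 56.25 − 0.25(51.75 − 0.25q_A), which gives 0.9375q_A = 43.3125 ⇒ q_A = 46.2.
Then q_E = 51.75 − 0.25·46.2 = 40.2.
P_A = 309 − 2·46.2 − 40.2 = 176.4.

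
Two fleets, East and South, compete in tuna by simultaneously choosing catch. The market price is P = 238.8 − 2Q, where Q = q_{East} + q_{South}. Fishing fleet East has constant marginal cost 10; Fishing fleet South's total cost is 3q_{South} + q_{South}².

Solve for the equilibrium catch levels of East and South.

45.06, 24.28

Fishing fleet East's profit: π = q_{East}(238.8 − 2(q_{East} + q_{South})) − 10q_{East}.
∂π/∂q_{East} = 228.8 − 4q_{East} − 2q_{South} = 0, so q_{East} = 57.2 − 0.5q_{South}.
For South: ∂π/∂q_{South} = 235.8 − 6q_{South} − 2q_{East} = 0 ⇒ q_{South} = 39.3 − (1/3)q_{East}.
Solving the two reaction functions simultaneously: (1 − (−0.5)(−1/3))q_{East} = 57.2 − 0.5·39.3, so (5/6)q_{East} = 37.55 and q_{East} = 45.06.
Then q_{South} = 39.3 − (1/3)·45.06 = 24.28.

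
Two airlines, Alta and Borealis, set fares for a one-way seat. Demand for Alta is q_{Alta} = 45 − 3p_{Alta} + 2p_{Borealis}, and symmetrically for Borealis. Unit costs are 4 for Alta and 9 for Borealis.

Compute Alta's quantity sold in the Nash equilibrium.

33.5625

Alta's profit: π = (p_{Alta} − 4)(45 − 3p_{Alta} + 2p_{Borealis}).
∂π/∂p_{Alta} = 57 − 6p_{Alta} + 2p_{Borealis} = 0 ⇒ p_{Alta} = 9.5 + (1/3)p_{Borealis}.
Similarly p_{Borealis} = 12 + (1/3)p_{Alta}.
Substituting the second reaction function into the first: p_{Alta} = 9.5 + (1/3)(12 + (1/3)p_{Alta}), which gives (8/9)p_{Alta} = 13.5 ⇒ p_{Alta} = 15.1875.
Then p_{Borealis} = 12 + (1/3)·15.1875 = 17.0625.
q_{Alta} = 45 − 3·15.1875 + 2·17.0625 = 33.5625.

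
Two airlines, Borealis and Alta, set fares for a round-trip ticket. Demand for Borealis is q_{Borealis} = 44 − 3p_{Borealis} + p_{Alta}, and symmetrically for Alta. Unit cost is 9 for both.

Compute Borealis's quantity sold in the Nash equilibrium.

Borealis's profit: π = (p_{Borealis} − 9)(44 − 3p_{Borealis} + p_{Alta}).
∂π/∂p_{Borealis} = 71 − 6p_{Borealis} + p_{Alta} = 0 ⇒ p_{Borealis} = 71/6 + (1/6)p_{Alta}.
The game is symmetric, so in equilibrium p_{Alta} = p_{Borealis}: the reaction function gives (5/6)p_{Borealis} = 71/6, hence p_{Borealis} = 14.2.
q_{Borealis} = 44 − 3·14.2 + 14.2 = 15.6.

15.6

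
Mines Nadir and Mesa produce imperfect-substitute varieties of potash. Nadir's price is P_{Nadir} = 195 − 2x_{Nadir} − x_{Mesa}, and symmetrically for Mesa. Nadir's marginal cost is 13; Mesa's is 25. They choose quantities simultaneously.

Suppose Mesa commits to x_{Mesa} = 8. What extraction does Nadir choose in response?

Mine Nadir's profit: π = x_{Nadir}(195 − 2x_{Nadir} − x_{Mesa}) − 13x_{Nadir}.
∂π/∂x_{Nadir} = 182 − 4x_{Nadir} − x_{Mesa} = 0 ⇒ x_{Nadir} = 45.5 − 0.25x_{Mesa}.
At x_{Mesa} = 8: x_{Nadir} = 45.5 − 0.25·8 = 43.5.

43.5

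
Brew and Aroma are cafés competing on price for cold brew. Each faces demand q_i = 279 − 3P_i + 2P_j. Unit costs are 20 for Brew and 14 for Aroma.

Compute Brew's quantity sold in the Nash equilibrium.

Brew's profit: π = (P_{Brew} − 20)(279 − 3P_{Brew} + 2P_{Aroma}).
∂π/∂P_{Brew} = 339 − 6P_{Brew} + 2P_{Aroma} = 0 ⇒ P_{Brew} = 56.5 + (1/3)P_{Aroma}.
Similarly P_{Aroma} = 53.5 + (1/3)P_{Brew}.
Plugging P_{Aroma} into Brew's best response: P_{Brew} = 56.5 + (1/3)(53.5 + (1/3)P_{Brew}) ⇒ (8/9)P_{Brew} = 223/3, so P_{Brew} = 83.625.
Then P_{Aroma} = 53.5 + (1/3)·83.625 = 81.375.
q_{Brew} = 279 − 3·83.625 + 2·81.375 = 190.875.

190.875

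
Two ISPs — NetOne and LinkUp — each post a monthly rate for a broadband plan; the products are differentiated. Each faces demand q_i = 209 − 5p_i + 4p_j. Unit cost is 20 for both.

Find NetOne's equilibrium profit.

4961.25

NetOne's profit: π = (p_{NetOne} − 20)(209 − 5p_{NetOne} + 4p_{LinkUp}).
∂π/∂p_{NetOne} = 309 − 10p_{NetOne} + 4p_{LinkUp} = 0 ⇒ p_{NetOne} = 30.9 + 0.4p_{LinkUp}.
Setting p_{NetOne} = p_{LinkUp} in the reaction function: p_{NetOne} = 30.9 + 0.4p_{NetOne}, so p_{NetOne} = 30.9 / 0.6 = 51.5.
q_{NetOne} = 209 − 5·51.5 + 4·51.5 = 157.5.
Profit = (51.5 − 20)·157.5 = 4961.25.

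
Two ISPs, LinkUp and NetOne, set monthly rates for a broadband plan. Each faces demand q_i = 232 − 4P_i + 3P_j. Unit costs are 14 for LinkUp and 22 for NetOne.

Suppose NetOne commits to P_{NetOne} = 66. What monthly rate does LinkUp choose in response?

60.75

LinkUp's profit: π = (P_{LinkUp} − 14)(232 − 4P_{LinkUp} + 3P_{NetOne}).
∂π/∂P_{LinkUp} = 288 − 8P_{LinkUp} + 3P_{NetOne} = 0 ⇒ P_{LinkUp} = 36 + 0.375P_{NetOne}.
At P_{NetOne} = 66: P_{LinkUp} = 36 + 0.375·66 = 60.75.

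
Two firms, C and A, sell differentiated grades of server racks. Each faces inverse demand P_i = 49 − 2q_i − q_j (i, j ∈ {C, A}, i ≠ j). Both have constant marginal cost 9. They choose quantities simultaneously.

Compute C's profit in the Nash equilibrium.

Firm C's profit: π = q_C(49 − 2q_C − q_A) − 9q_C.
∂π/∂q_C = 40 − 4q_C − q_A = 0 ⇒ q_C = 10 − 0.25q_A.
By symmetry q_A = q_C; substituting into the reaction function, 1.25q_C = 10 and q_C = 8.
P_C = 49 − 2·8 − 8 = 25.
Profit = (25 − 9)·8 = 128.

128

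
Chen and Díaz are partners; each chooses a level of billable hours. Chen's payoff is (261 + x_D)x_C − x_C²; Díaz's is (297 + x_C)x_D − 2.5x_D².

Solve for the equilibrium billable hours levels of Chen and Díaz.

178, 95

Expanding Chen's payoff: 261x_C + x_Dx_C − x_C².
∂π/∂x_C = 261 + x_D − 2x_C = 0, so x_C = 130.5 + 0.5x_D.
Likewise for Díaz: x_D = 59.4 + 0.2x_C.
Substituting the second reaction function into the first: x_C = 130.5 + 0.5(59.4 + 0.2x_C), which gives 0.9x_C = 160.2 ⇒ x_C = 178.
Then x_D = 59.4 + 0.2·178 = 95.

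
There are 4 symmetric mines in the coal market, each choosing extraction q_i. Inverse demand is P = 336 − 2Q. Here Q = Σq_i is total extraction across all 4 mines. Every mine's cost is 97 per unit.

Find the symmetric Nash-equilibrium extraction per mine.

A representative mine's profit is π_i = q_i(336 − 2Q) − 97q_i, with Q = q_i + Σ_{j≠i} q_j.
First-order condition: 239 − 4q_i − 2Σ_{j≠i} q_j = 0.
In a symmetric equilibrium every mine chooses the same q, so Σ_{j≠i} q_j = 3q. The condition becomes 239 − 10q = 0, giving q = 239/10 = 23.9.

23.9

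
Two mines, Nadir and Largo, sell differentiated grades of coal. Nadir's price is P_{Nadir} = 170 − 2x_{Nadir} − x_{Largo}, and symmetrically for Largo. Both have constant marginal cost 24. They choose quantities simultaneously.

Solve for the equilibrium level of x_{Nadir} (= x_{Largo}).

29.2

Mine Nadir's profit: π = x_{Nadir}(170 − 2x_{Nadir} − x_{Largo}) − 24x_{Nadir}.
∂π/∂x_{Nadir} = 146 − 4x_{Nadir} − x_{Largo} = 0 ⇒ x_{Nadir} = 36.5 − 0.25x_{Largo}.
Setting x_{Nadir} = x_{Largo} in the reaction function: x_{Nadir} = 36.5 − 0.25x_{Nadir}, so x_{Nadir} = 36.5 / 1.25 = 29.2.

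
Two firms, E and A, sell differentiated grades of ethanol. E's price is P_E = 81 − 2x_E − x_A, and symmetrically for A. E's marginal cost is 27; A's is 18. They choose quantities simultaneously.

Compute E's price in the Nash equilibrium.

Firm E's profit: π = x_E(81 − 2x_E − x_A) − 27x_E.
∂π/∂x_E = 54 − 4x_E − x_A = 0 ⇒ x_E = 13.5 − 0.25x_A.
Similarly x_A = 15.75 − 0.25x_E.
Plugging x_A into E's best response: x_E = 13.5 − 0.25(15.75 − 0.25x_E) ⇒ 0.9375x_E = 9.5625, so x_E = 10.2.
Then x_A = 15.75 − 0.25·10.2 = 13.2.
P_E = 81 − 2·10.2 − 13.2 = 47.4.

47.4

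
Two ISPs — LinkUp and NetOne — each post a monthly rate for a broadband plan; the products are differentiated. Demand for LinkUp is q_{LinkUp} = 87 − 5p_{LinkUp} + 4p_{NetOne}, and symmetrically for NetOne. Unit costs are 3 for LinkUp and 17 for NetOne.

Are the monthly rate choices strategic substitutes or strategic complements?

strategic complements

LinkUp's profit: π = (p_{LinkUp} − 3)(87 − 5p_{LinkUp} + 4p_{NetOne}).
∂π/∂p_{LinkUp} = 102 − 10p_{LinkUp} + 4p_{NetOne} = 0 ⇒ p_{LinkUp} = 10.2 + 0.4p_{NetOne}.
The best-response slope dp_{LinkUp}/dp_{NetOne} = 0.4 > 0: the reaction function is upward-sloping, so the choices are strategic complements.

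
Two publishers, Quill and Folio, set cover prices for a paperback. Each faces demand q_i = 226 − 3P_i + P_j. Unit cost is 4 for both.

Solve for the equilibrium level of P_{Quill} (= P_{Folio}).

47.6

Quill's profit: π = (P_{Quill} − 4)(226 − 3P_{Quill} + P_{Folio}).
∂π/∂P_{Quill} = 238 − 6P_{Quill} + P_{Folio} = 0 ⇒ P_{Quill} = 119/3 + (1/6)P_{Folio}.
The game is symmetric, so in equilibrium P_{Folio} = P_{Quill}: the reaction function gives (5/6)P_{Quill} = 119/3, hence P_{Quill} = 47.6.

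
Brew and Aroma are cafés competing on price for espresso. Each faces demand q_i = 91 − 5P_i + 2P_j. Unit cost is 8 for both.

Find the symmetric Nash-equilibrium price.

16.375

Brew's profit: π = (P_{Brew} − 8)(91 − 5P_{Brew} + 2P_{Aroma}).
∂π/∂P_{Brew} = 131 − 10P_{Brew} + 2P_{Aroma} = 0 ⇒ P_{Brew} = 13.1 + 0.2P_{Aroma}.
By symmetry P_{Aroma} = P_{Brew}; substituting into the reaction function, 0.8P_{Brew} = 13.1 and P_{Brew} = 16.375.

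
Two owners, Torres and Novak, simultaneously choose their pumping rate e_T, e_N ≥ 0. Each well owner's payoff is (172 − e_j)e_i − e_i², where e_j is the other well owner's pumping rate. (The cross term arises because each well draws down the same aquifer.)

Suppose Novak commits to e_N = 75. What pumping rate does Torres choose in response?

48.5

Torres's payoff is (172 − e_N)e_T − e_T².
∂π/∂e_T = 172 − e_N − 2e_T = 0, so e_T = 86 − 0.5e_N.
At e_N = 75: e_T = 86 − 0.5·75 = 48.5.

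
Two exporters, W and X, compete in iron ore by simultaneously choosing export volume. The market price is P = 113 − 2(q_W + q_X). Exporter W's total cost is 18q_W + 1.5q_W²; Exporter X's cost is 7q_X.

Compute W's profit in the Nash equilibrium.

171.5

Exporter W's profit: π = q_W(113 − 2(q_W + q_X)) − 18q_W − 1.5q_W².
∂π/∂q_W = 95 − 7q_W − 2q_X = 0, so q_W = 95/7 − (2/7)q_X.
For X: ∂π/∂q_X = 106 − 4q_X − 2q_W = 0 ⇒ q_X = 26.5 − 0.5q_W.
Substituting the second reaction function into the first: q_W = 95/7 − (2/7)(26.5 − 0.5q_W), which gives (6/7)q_W = 6 ⇒ q_W = 7.
Then q_X = 26.5 − 0.5·7 = 23.
Price P = 113 − 2·30 = 53.
W's profit: (53 − 18)·7 − 1.5(7)² = 171.5.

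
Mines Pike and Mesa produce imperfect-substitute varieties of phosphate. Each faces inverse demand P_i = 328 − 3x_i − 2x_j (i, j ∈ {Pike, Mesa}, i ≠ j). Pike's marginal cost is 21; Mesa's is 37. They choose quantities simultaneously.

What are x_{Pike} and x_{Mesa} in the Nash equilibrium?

39.375, 35.375

Mine Pike's profit: π = x_{Pike}(328 − 3x_{Pike} − 2x_{Mesa}) − 21x_{Pike}.
∂π/∂x_{Pike} = 307 − 6x_{Pike} − 2x_{Mesa} = 0 ⇒ x_{Pike} = 307/6 − (1/3)x_{Mesa}.
Similarly x_{Mesa} = 48.5 − (1/3)x_{Pike}.
Plugging x_{Mesa} into Pike's best response: x_{Pike} = 307/6 − (1/3)(48.5 − (1/3)x_{Pike}) ⇒ (8/9)x_{Pike} = 35, so x_{Pike} = 39.375.
Then x_{Mesa} = 48.5 − (1/3)·39.375 = 35.375.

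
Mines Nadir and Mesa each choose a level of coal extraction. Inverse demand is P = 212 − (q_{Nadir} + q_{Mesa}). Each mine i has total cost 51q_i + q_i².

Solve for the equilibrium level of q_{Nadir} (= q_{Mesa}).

Mine Nadir's profit: π = q_{Nadir}(212 − (q_{Nadir} + q_{Mesa})) − 51q_{Nadir} − q_{Nadir}².
∂π/∂q_{Nadir} = 161 − 4q_{Nadir} − q_{Mesa} = 0, so q_{Nadir} = 40.25 − 0.25q_{Mesa}.
The game is symmetric, so in equilibrium q_{Mesa} = q_{Nadir}: the reaction function gives 1.25q_{Nadir} = 40.25, hence q_{Nadir} = 32.2.

32.2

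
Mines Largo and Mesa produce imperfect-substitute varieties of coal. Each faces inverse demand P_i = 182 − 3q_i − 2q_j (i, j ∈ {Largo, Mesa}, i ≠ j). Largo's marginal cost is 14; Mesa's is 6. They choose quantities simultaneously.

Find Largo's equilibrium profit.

1260.75

Mine Largo's profit: π = q_{Largo}(182 − 3q_{Largo} − 2q_{Mesa}) − 14q_{Largo}.
∂π/∂q_{Largo} = 168 − 6q_{Largo} − 2q_{Mesa} = 0 ⇒ q_{Largo} = 28 − (1/3)q_{Mesa}.
Similarly q_{Mesa} = 88/3 − (1/3)q_{Largo}.
Plugging q_{Mesa} into Largo's best response: q_{Largo} = 28 − (1/3)(88/3 − (1/3)q_{Largo}) ⇒ (8/9)q_{Largo} = 164/9, so q_{Largo} = 20.5.
Then q_{Mesa} = 88/3 − (1/3)·20.5 = 22.5.
P_{Largo} = 182 − 3·20.5 − 2·22.5 = 75.5.
Profit = (75.5 − 14)·20.5 = 1260.75.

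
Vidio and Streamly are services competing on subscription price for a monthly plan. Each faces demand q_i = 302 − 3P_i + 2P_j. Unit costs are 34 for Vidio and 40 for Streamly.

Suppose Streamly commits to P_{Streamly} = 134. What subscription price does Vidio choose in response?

Vidio's profit: π = (P_{Vidio} − 34)(302 − 3P_{Vidio} + 2P_{Streamly}).
∂π/∂P_{Vidio} = 404 − 6P_{Vidio} + 2P_{Streamly} = 0 ⇒ P_{Vidio} = 202/3 + (1/3)P_{Streamly}.
At P_{Streamly} = 134: P_{Vidio} = 202/3 + (1/3)·134 = 112.

112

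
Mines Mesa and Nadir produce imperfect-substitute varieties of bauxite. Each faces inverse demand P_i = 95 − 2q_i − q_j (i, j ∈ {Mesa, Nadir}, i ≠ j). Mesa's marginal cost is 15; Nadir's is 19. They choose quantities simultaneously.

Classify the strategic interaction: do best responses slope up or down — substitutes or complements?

Mine Mesa's profit: π = q_{Mesa}(95 − 2q_{Mesa} − q_{Nadir}) − 15q_{Mesa}.
∂π/∂q_{Mesa} = 80 − 4q_{Mesa} − q_{Nadir} = 0 ⇒ q_{Mesa} = 20 − 0.25q_{Nadir}.
The best-response slope dq_{Mesa}/dq_{Nadir} = −0.25 < 0: the reaction function is downward-sloping, so the choices are strategic substitutes.

strategic substitutes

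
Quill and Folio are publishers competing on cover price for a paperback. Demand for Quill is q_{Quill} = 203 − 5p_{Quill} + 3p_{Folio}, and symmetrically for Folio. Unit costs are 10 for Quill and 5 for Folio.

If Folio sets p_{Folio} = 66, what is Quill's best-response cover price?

Quill's profit: π = (p_{Quill} − 10)(203 − 5p_{Quill} + 3p_{Folio}).
∂π/∂p_{Quill} = 253 − 10p_{Quill} + 3p_{Folio} = 0 ⇒ p_{Quill} = 25.3 + 0.3p_{Folio}.
At p_{Folio} = 66: p_{Quill} = 25.3 + 0.3·66 = 45.1.

45.1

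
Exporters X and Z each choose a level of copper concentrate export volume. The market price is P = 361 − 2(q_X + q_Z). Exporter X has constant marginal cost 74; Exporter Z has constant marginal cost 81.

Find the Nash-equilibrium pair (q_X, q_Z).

Exporter X's profit: π = q_X(361 − 2(q_X + q_Z)) − 74q_X.
∂π/∂q_X = 287 − 4q_X − 2q_Z = 0, so q_X = 71.75 − 0.5q_Z.
By the same steps for Z: q_Z = 70 − 0.5q_X.
Substituting the second reaction function into the first: q_X = 71.75 − 0.5(70 − 0.5q_X), which gives 0.75q_X = 36.75 ⇒ q_X = 49.
Then q_Z = 70 − 0.5·49 = 45.5.

49, 45.5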